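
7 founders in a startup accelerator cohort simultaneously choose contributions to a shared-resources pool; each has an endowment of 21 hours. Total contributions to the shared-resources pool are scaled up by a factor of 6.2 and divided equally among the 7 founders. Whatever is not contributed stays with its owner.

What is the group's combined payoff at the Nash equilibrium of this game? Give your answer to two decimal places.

147.00 hours

Each contributed unit returns 6.2/7 = 0.8857 to its contributor — below 1 — so contributing 0 is dominant for every player. At the Nash equilibrium everyone keeps their 21, and the group total is 7 × 21 = 147.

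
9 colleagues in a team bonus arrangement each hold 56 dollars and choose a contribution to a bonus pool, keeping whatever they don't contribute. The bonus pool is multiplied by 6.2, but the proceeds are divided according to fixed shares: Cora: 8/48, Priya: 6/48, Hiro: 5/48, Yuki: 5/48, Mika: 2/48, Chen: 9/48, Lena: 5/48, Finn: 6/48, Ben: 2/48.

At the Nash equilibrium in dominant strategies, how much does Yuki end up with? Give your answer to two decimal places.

128.33 dollars

For player j, contributing a unit is worthwhile iff 6.2 × (j's share) ≥ 1, i.e. iff j's share is at least 0.1613.
Cora and Chen are above the threshold, contributing 56 each; the remaining 7 contribute 0. Total contributed: 112.
Yuki keeps 56 and receives 6.2 × 112 × 5/48 = 72.33 from the bonus pool, for a payoff of 128.33.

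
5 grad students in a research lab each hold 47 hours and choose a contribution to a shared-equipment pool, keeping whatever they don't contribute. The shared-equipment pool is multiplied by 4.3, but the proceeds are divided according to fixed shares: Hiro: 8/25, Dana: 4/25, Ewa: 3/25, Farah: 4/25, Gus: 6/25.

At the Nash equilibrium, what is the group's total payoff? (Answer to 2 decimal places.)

545.20 hours

Player j's private return per contributed unit is 4.3 × (j's share). Contributing is weakly dominant for j when that share is at least 1/4.3 = 0.2326, and contributing 0 is dominant otherwise.
Hiro and Gus are above the threshold, contributing 47 each; the remaining 3 contribute 0. Total contributed: 94.
The shared-equipment pool pays out 4.3 × 94 = 404.20 in total (split across the unequal shares, but the aggregate is all that matters for the group sum).
The 3 free-riders keep 47 each, adding 141. Group total = 141 + 404.20 = 545.20.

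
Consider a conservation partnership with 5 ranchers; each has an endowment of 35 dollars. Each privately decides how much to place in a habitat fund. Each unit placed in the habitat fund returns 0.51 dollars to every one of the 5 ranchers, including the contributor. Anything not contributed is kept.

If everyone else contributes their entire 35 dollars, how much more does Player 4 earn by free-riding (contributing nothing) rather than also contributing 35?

17.15 dollars

Switching from a contribution of 35 to 0 lets Player 4 keep an extra 35 dollars, but lowers the habitat fund by 35, which costs Player 4 their own share of that drop: 0.51 × 35 = 17.85.
Net gain = 35 − 17.85 = 17.15. The private return per contributed unit (0.51) is below 1, so free-riding is indeed the best response regardless of what the others do.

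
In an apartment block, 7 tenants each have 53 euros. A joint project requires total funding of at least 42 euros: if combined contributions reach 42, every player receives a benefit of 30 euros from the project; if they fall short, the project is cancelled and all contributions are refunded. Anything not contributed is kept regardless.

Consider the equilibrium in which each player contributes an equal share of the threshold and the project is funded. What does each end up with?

77 euros

Equal share of the threshold: 42/7 = 6.
At this profile no one gains by cutting their contribution: any cut drops the total below 42, the project is cancelled, contributions are refunded, and the deviator ends with 53, which is less than 53 − 6 + 30 = 77. Contributing more than 6 just wastes the excess. So contributing exactly 6 is a best response.
Each player's payoff: 53 − 6 + 30 = 77.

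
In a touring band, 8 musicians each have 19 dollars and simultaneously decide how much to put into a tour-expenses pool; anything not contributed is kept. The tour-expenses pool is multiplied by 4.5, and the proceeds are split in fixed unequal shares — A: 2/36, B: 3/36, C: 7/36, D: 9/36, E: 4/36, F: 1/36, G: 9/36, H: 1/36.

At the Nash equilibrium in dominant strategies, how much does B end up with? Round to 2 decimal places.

A player with share s gets back 4.5·s per unit contributed, so full contribution is dominant for anyone with s > 1/4.5 = 0.2222 and zero contribution is dominant for anyone below.
D and G are above the threshold, contributing 19 each; the remaining 6 contribute 0. Total contributed: 38.
B keeps 19 and receives 4.5 × 38 × 3/36 = 14.25 from the tour-expenses pool, for a payoff of 33.25.

33.25 dollars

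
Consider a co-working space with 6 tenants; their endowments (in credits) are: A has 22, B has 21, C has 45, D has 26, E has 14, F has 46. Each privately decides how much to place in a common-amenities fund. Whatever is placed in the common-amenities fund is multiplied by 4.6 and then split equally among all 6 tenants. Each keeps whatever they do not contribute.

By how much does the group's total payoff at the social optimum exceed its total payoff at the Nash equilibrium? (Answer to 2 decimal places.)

The private return per contributed unit is 4.6/6 = 0.7667 < 1 for every player regardless of endowment, so the Nash equilibrium is zero contribution and the group total is Σ E_j = 22 + 21 + 45 + 26 + 14 + 46 = 174.
Each contributed unit returns 4.600 to the group, so the social optimum is full contribution by everyone: group total = 4.600 × 174 = 800.40.
Efficiency loss = (4.600 − 1) × 174 = 626.40.

626.40 credits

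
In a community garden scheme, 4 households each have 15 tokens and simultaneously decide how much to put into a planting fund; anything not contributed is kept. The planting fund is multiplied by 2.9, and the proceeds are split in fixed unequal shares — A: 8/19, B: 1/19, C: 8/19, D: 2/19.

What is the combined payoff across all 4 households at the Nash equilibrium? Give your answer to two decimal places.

117.00 tokens

Player j's private return per contributed unit is 2.9 × (j's share). Contributing is weakly dominant for j when that share is at least 1/2.9 = 0.3448, and contributing 0 is dominant otherwise.
The shares above 0.3448 belong to A and C, contributing 15 each; the remaining 2 contribute 0. Total contributed: 30.
The planting fund pays out 2.9 × 30 = 87.00 in total (split across the unequal shares, but the aggregate is all that matters for the group sum).
The 2 free-riders keep 15 each, adding 30. Group total = 30 + 87.00 = 117.00.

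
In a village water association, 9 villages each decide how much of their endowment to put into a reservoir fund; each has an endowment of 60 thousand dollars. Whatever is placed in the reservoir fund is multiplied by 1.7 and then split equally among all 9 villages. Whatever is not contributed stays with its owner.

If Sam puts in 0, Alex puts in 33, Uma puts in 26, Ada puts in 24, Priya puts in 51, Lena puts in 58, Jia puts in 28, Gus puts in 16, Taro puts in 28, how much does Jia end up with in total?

Total contributed: 0 + 33 + 26 + 24 + 51 + 58 + 28 + 16 + 28 = 264.
Each receives 1.7 × 264 / 9 = 49.87 from the reservoir fund.
Jia keeps 60 − 28 = 32, so Jia's payoff is 32 + 49.87 = 81.87.

81.87 thousand dollars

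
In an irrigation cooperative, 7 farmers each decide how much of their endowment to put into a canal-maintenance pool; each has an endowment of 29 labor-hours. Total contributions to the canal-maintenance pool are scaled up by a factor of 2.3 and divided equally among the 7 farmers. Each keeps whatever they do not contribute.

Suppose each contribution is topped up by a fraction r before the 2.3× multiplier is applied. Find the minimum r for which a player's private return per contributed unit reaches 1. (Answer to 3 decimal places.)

2.043

With matching at rate r, one contributed unit becomes (1 + r) in the canal-maintenance pool and returns 2.3 × (1 + r) / 7 to the contributor.
Setting this equal to 1: 1 + r = 7/2.3 = 3.0435.
So the minimum matching rate is r = 3.0435 − 1 = 2.043.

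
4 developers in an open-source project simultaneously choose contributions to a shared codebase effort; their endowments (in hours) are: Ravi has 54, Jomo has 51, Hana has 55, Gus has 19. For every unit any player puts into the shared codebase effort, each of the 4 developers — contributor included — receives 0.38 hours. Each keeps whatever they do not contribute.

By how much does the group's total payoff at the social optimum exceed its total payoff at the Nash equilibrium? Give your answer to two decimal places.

The private return per contributed unit is 0.38 < 1 for everyone, so the Nash equilibrium is zero contribution and the group total is Σ E_j = 54 + 51 + 55 + 19 = 179.
Each contributed unit returns 1.520 to the group, so the social optimum is full contribution by everyone: group total = 1.520 × 179 = 272.08.
Efficiency loss = (1.520 − 1) × 179 = 93.08.

93.08 hours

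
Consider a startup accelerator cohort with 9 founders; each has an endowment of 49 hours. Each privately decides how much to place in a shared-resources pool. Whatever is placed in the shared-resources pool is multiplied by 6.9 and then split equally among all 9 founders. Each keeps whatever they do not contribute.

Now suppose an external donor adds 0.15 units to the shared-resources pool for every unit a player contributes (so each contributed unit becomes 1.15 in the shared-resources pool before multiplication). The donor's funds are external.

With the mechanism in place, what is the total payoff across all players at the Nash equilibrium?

441.00 hours

The effective private return is 6.9 × 1.15 / 9 = 0.8817, which is still under 1, so the mechanism doesn't change anyone's dominant strategy: zero contribution.
Everyone keeps their endowment and the group total is 9 × 49 = 441.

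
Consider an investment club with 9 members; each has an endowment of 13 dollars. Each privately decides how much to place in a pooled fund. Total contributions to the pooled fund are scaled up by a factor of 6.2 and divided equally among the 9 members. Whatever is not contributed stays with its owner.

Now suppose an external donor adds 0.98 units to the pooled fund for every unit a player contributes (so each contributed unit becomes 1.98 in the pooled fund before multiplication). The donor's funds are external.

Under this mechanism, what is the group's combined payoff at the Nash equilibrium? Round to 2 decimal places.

The effective private return per unit is now 6.2 × 1.98 / 9 = 1.3640 > 1, so every player's dominant strategy flips to full contribution.
So the Nash equilibrium is full contribution by all 9; the group earns 6.2 × 1.98 × 117 = 1436.29.

1436.29 dollars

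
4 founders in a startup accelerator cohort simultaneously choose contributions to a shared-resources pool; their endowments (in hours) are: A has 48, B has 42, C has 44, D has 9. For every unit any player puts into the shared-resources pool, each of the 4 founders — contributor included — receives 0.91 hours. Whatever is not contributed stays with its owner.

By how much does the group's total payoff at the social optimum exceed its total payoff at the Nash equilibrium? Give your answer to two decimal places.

The private return per contributed unit is 0.91 < 1 for everyone, so the Nash equilibrium is zero contribution and the group total is Σ E_j = 48 + 42 + 44 + 9 = 143.
Each contributed unit returns 3.640 to the group, so the social optimum is full contribution by everyone: group total = 3.640 × 143 = 520.52.
Efficiency loss = (3.640 − 1) × 143 = 377.52.

377.52 hours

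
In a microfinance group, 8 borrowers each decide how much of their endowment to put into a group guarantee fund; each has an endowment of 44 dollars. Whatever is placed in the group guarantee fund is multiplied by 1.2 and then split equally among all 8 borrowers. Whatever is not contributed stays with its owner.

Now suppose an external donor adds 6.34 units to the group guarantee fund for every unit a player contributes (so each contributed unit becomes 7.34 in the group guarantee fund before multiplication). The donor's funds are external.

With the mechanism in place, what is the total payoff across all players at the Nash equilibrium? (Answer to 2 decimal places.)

3100.42 dollars

The effective private return per unit is now 1.2 × 7.34 / 8 = 1.1010 > 1, so every player's dominant strategy flips to full contribution.
So the Nash equilibrium is full contribution by all 8; the group earns 1.2 × 7.34 × 352 = 3100.42.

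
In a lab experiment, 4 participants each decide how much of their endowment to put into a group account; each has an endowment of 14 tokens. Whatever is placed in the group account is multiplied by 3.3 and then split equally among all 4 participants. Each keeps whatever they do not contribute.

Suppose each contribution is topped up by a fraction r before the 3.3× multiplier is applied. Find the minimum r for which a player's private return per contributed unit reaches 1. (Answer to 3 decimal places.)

0.212

With matching at rate r, one contributed unit becomes (1 + r) in the group account and returns 3.3 × (1 + r) / 4 to the contributor.
Setting this equal to 1: 1 + r = 4/3.3 = 1.2121.
So the minimum matching rate is r = 1.2121 − 1 = 0.212.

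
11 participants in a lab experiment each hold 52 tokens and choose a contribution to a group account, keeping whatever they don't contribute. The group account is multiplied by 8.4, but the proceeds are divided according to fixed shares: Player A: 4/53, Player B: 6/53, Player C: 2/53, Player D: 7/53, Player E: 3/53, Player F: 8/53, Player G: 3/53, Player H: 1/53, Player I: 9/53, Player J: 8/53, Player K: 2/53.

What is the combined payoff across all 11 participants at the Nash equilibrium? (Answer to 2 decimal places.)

Player j's private return per contributed unit is 8.4 × (j's share). Contributing is weakly dominant for j when that share is at least 1/8.4 = 0.1190, and contributing 0 is dominant otherwise.
The shares above 0.1190 belong to Player D, Player F, Player I and Player J, contributing 52 each; the remaining 7 contribute 0. Total contributed: 208.
The group account pays out 8.4 × 208 = 1747.20 in total (split across the unequal shares, but the aggregate is all that matters for the group sum).
The 7 free-riders keep 52 each, adding 364. Group total = 364 + 1747.20 = 2111.20.

2111.20 tokens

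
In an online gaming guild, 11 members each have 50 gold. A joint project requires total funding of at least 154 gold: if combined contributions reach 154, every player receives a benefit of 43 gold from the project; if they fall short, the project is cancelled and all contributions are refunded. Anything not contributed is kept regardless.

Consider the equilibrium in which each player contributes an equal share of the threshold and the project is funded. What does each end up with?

Equal share of the threshold: 154/11 = 14.
At this profile no one gains by cutting their contribution: any cut drops the total below 154, the project is cancelled, contributions are refunded, and the deviator ends with 50, which is less than 50 − 14 + 43 = 79. Contributing more than 14 just wastes the excess. So contributing exactly 14 is a best response.
Each player's payoff: 50 − 14 + 43 = 79.

79 gold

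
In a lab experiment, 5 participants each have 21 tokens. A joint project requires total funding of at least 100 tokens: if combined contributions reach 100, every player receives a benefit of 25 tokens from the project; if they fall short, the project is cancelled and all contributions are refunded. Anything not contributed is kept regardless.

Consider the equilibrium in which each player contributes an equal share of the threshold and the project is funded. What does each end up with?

Equal share of the threshold: 100/5 = 20.
At this profile no one gains by cutting their contribution: any cut drops the total below 100, the project is cancelled, contributions are refunded, and the deviator ends with 21, which is less than 21 − 20 + 25 = 26. Contributing more than 20 just wastes the excess. So contributing exactly 20 is a best response.
Each player's payoff: 21 − 20 + 25 = 26.

26 tokens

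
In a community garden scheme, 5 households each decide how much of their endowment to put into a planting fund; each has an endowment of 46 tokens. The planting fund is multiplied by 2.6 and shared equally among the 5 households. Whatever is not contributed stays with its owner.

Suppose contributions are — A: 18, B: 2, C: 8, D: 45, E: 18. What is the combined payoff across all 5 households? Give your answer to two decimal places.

Total contributed: 18 + 2 + 8 + 45 + 18 = 91; total kept: 5 × 46 − 91 = 139.
The planting fund pays out 2.6 × 91 = 236.60 in aggregate.
Group total = 139 + 236.60 = 375.60.

375.60 tokens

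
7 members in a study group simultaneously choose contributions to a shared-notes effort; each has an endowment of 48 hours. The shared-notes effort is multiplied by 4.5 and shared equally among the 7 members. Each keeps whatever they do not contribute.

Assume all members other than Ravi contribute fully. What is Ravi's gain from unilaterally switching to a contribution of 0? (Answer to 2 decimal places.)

Switching from a contribution of 48 to 0 lets Ravi keep an extra 48 hours, but lowers the shared-notes effort by 48, which costs Ravi their own share of that drop: 4.5/7 × 48 = 30.86.
Net gain = 48 − 30.86 = 17.14. The private return per contributed unit (0.6429) is below 1, so free-riding is indeed the best response regardless of what the others do.

17.14 hours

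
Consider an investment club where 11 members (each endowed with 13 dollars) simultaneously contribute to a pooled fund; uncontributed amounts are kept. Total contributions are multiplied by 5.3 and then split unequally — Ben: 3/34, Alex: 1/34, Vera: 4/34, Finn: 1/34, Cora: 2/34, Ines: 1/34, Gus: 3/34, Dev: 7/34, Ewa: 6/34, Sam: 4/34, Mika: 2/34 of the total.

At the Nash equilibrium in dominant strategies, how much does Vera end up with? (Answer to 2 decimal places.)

21.11 dollars

For player j, contributing a unit is worthwhile iff 5.3 × (j's share) ≥ 1, i.e. iff j's share is at least 0.1887.
The only share above 0.1887 is Dev's 7/34, contributing 13; the remaining 10 contribute 0. Total contributed: 13.
Vera keeps 13 and receives 5.3 × 13 × 4/34 = 8.11 from the pooled fund, for a payoff of 21.11.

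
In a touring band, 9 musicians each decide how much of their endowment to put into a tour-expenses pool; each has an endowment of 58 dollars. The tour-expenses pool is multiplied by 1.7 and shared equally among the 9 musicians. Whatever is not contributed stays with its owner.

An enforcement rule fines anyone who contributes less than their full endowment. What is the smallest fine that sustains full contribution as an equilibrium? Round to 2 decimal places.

Given the others contribute fully, the best deviation is to contribute 0 (any partial contribution still incurs the fine and gives up units whose private return 0.1889 is below 1).
Deviating from 58 to 0 saves 58 dollars but forfeits the deviator's share of the drop in the tour-expenses pool: 1.7/9 × 58 = 10.96.
So the deviation gain is 58 − 10.96 = 47.04, and the fine must be at least 47.04 dollars to wipe it out.

47.04 dollars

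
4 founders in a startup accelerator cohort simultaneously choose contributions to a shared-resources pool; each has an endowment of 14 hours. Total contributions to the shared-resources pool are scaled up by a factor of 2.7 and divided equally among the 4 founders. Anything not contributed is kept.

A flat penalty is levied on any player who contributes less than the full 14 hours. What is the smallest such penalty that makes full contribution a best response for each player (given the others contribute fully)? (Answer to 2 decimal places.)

Given the others contribute fully, the best deviation is to contribute 0 (any partial contribution still incurs the fine and gives up units whose private return 0.6750 is below 1).
Deviating from 14 to 0 saves 14 hours but forfeits the deviator's share of the drop in the shared-resources pool: 2.7/4 × 14 = 9.45.
So the deviation gain is 14 − 9.45 = 4.55, and the fine must be at least 4.55 hours to wipe it out.

4.55 hours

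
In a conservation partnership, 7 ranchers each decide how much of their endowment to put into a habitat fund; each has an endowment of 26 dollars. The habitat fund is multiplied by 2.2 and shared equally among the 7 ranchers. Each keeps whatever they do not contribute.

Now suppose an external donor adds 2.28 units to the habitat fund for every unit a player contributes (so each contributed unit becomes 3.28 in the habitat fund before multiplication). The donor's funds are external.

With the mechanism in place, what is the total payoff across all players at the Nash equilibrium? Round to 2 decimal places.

1313.31 dollars

With the mechanism, a contributed unit returns 2.2 × 3.28 / 7 = 1.0309 per unit of net cost to the contributor — now above 1 — so contributing fully is weakly dominant for every player.
At the Nash equilibrium everyone contributes 26. Group total payoff = 2.2 × 3.28 × 182 = 1313.31.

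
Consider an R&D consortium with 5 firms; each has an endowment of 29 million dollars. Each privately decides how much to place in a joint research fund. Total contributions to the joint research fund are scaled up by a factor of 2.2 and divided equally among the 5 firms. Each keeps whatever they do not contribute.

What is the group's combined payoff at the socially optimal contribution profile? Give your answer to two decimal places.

Each contributed unit returns 2.200 to the group as a whole (0.4400 to each of 5 players), which exceeds 1, so the social optimum is full contribution: group total = 2.200 × 145 = 319.00.

319.00 million dollars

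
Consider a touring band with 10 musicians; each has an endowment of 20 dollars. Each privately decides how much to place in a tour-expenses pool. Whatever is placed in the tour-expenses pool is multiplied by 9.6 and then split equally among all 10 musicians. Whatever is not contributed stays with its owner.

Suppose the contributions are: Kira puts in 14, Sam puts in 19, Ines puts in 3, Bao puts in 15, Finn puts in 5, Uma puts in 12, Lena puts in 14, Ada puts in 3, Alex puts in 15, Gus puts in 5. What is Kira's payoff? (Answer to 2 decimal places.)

106.80 dollars

Total contributed: 14 + 19 + 3 + 15 + 5 + 12 + 14 + 3 + 15 + 5 = 105.
Each receives 9.6 × 105 / 10 = 100.80 from the tour-expenses pool.
Kira keeps 20 − 14 = 6, so Kira's payoff is 6 + 100.80 = 106.80.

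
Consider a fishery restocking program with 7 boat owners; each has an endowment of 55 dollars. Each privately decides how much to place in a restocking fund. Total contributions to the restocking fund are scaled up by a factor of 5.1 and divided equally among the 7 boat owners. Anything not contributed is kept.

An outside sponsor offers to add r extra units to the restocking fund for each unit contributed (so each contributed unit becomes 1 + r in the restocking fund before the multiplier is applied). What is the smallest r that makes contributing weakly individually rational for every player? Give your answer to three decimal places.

0.373

With matching at rate r, one contributed unit becomes (1 + r) in the restocking fund and returns 5.1 × (1 + r) / 7 to the contributor.
Setting this equal to 1: 1 + r = 7/5.1 = 1.3725.
So the minimum matching rate is r = 1.3725 − 1 = 0.373.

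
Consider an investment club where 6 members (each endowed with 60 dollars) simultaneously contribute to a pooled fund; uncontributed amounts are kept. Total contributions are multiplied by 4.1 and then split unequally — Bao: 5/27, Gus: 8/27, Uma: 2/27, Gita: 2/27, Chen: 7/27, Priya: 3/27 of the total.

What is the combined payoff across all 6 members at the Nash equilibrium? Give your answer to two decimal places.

732.00 dollars

Player j's private return per contributed unit is 4.1 × (j's share). Contributing is weakly dominant for j when that share is at least 1/4.1 = 0.2439, and contributing 0 is dominant otherwise.
Gus and Chen clear that bar, contributing 60 each; the remaining 4 contribute 0. Total contributed: 120.
The pooled fund pays out 4.1 × 120 = 492.00 in total (split across the unequal shares, but the aggregate is all that matters for the group sum).
The 4 free-riders keep 60 each, adding 240. Group total = 240 + 492.00 = 732.00.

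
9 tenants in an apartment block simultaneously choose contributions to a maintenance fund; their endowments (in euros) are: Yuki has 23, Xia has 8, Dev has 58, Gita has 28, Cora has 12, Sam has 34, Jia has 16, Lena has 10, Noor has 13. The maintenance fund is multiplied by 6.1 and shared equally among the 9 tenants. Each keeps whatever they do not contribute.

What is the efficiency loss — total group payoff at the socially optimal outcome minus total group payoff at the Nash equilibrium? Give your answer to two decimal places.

The private return per contributed unit is 6.1/9 = 0.6778 < 1 for every player regardless of endowment, so the Nash equilibrium is zero contribution and the group total is Σ E_j = 23 + 8 + 58 + 28 + 12 + 34 + 16 + 10 + 13 = 202.
Each contributed unit returns 6.100 to the group, so the social optimum is full contribution by everyone: group total = 6.100 × 202 = 1232.20.
Efficiency loss = (6.100 − 1) × 202 = 1030.20.

1030.20 euros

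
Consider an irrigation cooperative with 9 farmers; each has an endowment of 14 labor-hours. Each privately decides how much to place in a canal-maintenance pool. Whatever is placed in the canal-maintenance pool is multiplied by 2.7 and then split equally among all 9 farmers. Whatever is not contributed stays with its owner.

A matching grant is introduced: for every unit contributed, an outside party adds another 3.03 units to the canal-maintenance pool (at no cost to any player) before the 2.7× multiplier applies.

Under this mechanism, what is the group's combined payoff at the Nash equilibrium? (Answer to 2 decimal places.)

1371.01 labor-hours

The effective private return per unit is now 2.7 × 4.03 / 9 = 1.2090 > 1, so every player's dominant strategy flips to full contribution.
At the Nash equilibrium everyone contributes 14. Group total payoff = 2.7 × 4.03 × 126 = 1371.01.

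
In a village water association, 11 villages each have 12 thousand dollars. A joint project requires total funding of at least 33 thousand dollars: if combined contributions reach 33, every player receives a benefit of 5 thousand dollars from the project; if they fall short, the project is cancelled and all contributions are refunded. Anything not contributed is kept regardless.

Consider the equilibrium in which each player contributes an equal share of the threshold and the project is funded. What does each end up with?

14 thousand dollars

Equal share of the threshold: 33/11 = 3.
At this profile no one gains by cutting their contribution: any cut drops the total below 33, the project is cancelled, contributions are refunded, and the deviator ends with 12, which is less than 12 − 3 + 5 = 14. Contributing more than 3 just wastes the excess. So contributing exactly 3 is a best response.
Each player's payoff: 12 − 3 + 5 = 14.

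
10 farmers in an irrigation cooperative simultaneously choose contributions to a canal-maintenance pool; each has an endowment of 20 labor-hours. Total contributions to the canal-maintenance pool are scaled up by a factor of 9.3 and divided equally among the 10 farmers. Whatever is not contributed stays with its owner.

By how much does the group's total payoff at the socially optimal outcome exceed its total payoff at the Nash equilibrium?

Each contributed unit returns 9.3/10 = 0.9300 to its contributor — below 1 — so contributing 0 is dominant for every player. At the Nash equilibrium everyone keeps their 20, and the group total is 10 × 20 = 200.
Each contributed unit returns 9.300 to the group as a whole (0.9300 to each of 10 players), which exceeds 1, so the social optimum is full contribution: group total = 9.300 × 200 = 1860.00.
Efficiency loss = 1860.00 − 200 = 1660.00.

1660.00 labor-hours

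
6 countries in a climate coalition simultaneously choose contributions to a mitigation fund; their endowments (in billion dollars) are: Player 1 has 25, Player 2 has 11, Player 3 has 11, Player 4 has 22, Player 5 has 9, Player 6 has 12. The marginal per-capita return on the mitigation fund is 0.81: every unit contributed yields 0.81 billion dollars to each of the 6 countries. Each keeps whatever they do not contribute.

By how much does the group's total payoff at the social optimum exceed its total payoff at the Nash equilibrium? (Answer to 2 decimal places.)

The private return per contributed unit is 0.81 < 1 for everyone, so the Nash equilibrium is zero contribution and the group total is Σ E_j = 25 + 11 + 11 + 22 + 9 + 12 = 90.
Each contributed unit returns 4.860 to the group, so the social optimum is full contribution by everyone: group total = 4.860 × 90 = 437.40.
Efficiency loss = (4.860 − 1) × 90 = 347.40.

347.40 billion dollars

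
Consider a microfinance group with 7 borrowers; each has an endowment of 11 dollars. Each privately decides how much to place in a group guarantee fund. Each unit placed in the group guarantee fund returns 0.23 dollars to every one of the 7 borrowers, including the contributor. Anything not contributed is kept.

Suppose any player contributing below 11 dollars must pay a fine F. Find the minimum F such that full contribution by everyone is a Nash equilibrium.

8.47 dollars

Given the others contribute fully, the best deviation is to contribute 0 (any partial contribution still incurs the fine and gives up units whose private return 0.23 is below 1).
Deviating from 11 to 0 saves 11 dollars but forfeits the deviator's share of the drop in the group guarantee fund: 0.23 × 11 = 2.53.
So the deviation gain is 11 − 2.53 = 8.47, and the fine must be at least 8.47 dollars to wipe it out.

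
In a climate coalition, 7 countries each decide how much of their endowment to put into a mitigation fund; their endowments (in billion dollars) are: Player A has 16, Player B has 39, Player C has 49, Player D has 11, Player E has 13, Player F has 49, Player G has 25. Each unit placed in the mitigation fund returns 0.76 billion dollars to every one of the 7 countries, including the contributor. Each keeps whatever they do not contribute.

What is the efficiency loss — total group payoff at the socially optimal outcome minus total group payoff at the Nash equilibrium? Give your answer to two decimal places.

The private return per contributed unit is 0.76 < 1 for everyone, so the Nash equilibrium is zero contribution and the group total is Σ E_j = 16 + 39 + 49 + 11 + 13 + 49 + 25 = 202.
Each contributed unit returns 5.320 to the group, so the social optimum is full contribution by everyone: group total = 5.320 × 202 = 1074.64.
Efficiency loss = (5.320 − 1) × 202 = 872.64.

872.64 billion dollars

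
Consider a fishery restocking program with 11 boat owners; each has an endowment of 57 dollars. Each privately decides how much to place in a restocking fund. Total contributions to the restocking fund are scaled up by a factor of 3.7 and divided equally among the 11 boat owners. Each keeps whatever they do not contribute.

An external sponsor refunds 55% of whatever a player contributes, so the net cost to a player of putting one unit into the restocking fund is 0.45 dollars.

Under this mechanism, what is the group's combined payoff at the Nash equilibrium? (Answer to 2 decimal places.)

Even with the mechanism, each unit contributed returns only (3.7/11) / 0.45 = 0.7475 per unit of net cost, so contributing nothing is still dominant.
At the Nash equilibrium no one contributes; group total payoff = 11 × 57 = 627.

627.00 dollars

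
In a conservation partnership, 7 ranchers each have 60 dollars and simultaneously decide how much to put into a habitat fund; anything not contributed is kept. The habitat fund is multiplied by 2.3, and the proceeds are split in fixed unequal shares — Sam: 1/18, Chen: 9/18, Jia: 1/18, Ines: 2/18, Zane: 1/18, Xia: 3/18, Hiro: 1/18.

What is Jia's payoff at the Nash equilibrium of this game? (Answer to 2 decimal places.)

Each unit j contributes comes back to j as 2.3 × (j's share), so j prefers to contribute only if that share exceeds 1/2.3 = 0.4348; otherwise keeping the unit dominates.
The only share above 0.4348 is Chen's 9/18, contributing 60; the remaining 6 contribute 0. Total contributed: 60.
Jia keeps 60 and receives 2.3 × 60 × 1/18 = 7.67 from the habitat fund, for a payoff of 67.67.

67.67 dollars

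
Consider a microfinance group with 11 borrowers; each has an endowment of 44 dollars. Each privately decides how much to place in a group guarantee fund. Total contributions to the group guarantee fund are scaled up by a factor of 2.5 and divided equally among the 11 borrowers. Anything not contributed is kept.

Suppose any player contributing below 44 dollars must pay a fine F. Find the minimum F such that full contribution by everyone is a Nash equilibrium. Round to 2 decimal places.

Given the others contribute fully, the best deviation is to contribute 0 (any partial contribution still incurs the fine and gives up units whose private return 0.2273 is below 1).
Deviating from 44 to 0 saves 44 dollars but forfeits the deviator's share of the drop in the group guarantee fund: 2.5/11 × 44 = 10.00.
So the deviation gain is 44 − 10.00 = 34.00, and the fine must be at least 34.00 dollars to wipe it out.

34.00 dollars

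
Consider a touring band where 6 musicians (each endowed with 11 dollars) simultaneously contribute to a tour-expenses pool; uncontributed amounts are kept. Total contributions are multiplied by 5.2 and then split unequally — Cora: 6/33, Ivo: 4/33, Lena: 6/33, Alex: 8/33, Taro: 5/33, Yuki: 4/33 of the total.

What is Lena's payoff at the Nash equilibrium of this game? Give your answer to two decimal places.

21.40 dollars

A player with share s gets back 5.2·s per unit contributed, so full contribution is dominant for anyone with s > 1/5.2 = 0.1923 and zero contribution is dominant for anyone below.
Only Alex (8/33) clears that bar, contributing 11; the remaining 5 contribute 0. Total contributed: 11.
Lena keeps 11 and receives 5.2 × 11 × 6/33 = 10.40 from the tour-expenses pool, for a payoff of 21.40.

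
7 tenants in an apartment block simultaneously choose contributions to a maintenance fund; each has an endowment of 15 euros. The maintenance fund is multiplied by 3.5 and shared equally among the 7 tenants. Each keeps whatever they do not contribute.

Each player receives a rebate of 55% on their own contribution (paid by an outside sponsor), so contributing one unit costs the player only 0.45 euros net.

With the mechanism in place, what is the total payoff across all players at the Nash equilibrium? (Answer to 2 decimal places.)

With the mechanism, a contributed unit returns (3.5/7) / 0.45 = 1.1111 per unit of net cost to the contributor — now above 1 — so contributing fully is weakly dominant for every player.
So the Nash equilibrium is full contribution by all 7; the group earns 7 × (15 × 0.55 + 3.5 × 15) = 425.25.

425.25 euros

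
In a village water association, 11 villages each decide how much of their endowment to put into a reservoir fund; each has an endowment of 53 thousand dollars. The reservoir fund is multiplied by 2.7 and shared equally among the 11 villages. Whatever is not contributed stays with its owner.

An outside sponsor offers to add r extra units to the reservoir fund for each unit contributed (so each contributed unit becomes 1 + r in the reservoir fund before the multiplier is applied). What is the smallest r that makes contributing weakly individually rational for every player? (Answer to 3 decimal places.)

With matching at rate r, one contributed unit becomes (1 + r) in the reservoir fund and returns 2.7 × (1 + r) / 11 to the contributor.
Setting this equal to 1: 1 + r = 11/2.7 = 4.0741.
So the minimum matching rate is r = 4.0741 − 1 = 3.074.

3.074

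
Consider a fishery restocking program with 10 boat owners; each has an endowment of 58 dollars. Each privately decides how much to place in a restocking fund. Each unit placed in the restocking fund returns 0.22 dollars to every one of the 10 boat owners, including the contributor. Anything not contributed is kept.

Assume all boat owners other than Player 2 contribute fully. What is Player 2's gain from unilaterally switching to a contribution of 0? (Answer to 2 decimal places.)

Switching from a contribution of 58 to 0 lets Player 2 keep an extra 58 dollars, but lowers the restocking fund by 58, which costs Player 2 their own share of that drop: 0.22 × 58 = 12.76.
Net gain = 58 − 12.76 = 45.24. The private return per contributed unit (0.22) is below 1, so free-riding is indeed the best response regardless of what the others do.

45.24 dollars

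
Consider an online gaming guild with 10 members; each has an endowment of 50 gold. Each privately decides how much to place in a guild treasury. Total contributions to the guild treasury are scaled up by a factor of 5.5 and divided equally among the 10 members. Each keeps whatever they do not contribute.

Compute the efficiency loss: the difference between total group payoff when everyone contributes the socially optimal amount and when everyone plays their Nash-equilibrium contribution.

Each contributed unit returns 5.5/10 = 0.5500 to its contributor — below 1 — so contributing 0 is dominant for every player. At the Nash equilibrium everyone keeps their 50, and the group total is 10 × 50 = 500.
Each contributed unit returns 5.500 to the group as a whole (0.5500 to each of 10 players), which exceeds 1, so the social optimum is full contribution: group total = 5.500 × 500 = 2750.00.
Efficiency loss = 2750.00 − 500 = 2250.00.

2250.00 gold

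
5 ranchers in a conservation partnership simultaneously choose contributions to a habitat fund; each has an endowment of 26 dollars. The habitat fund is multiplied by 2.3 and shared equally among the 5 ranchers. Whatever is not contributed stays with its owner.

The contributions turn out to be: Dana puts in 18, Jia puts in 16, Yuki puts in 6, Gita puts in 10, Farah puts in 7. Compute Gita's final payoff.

Total contributed: 18 + 16 + 6 + 10 + 7 = 57.
Each receives 2.3 × 57 / 5 = 26.22 from the habitat fund.
Gita keeps 26 − 10 = 16, so Gita's payoff is 16 + 26.22 = 42.22.

42.22 dollars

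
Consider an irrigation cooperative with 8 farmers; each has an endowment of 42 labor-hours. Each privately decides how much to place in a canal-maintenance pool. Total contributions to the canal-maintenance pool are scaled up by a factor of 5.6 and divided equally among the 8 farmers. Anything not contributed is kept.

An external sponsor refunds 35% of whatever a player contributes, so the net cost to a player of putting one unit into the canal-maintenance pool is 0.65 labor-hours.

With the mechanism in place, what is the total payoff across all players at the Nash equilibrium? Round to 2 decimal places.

Under the mechanism each unit contributed yields (5.6/8) / 0.65 = 1.0769 back to its contributor per unit of net cost, which exceeds 1, making full contribution the dominant choice for everyone.
At the Nash equilibrium everyone contributes 42. Group total payoff = 8 × (42 × 0.35 + 5.6 × 42) = 1999.20.

1999.20 labor-hours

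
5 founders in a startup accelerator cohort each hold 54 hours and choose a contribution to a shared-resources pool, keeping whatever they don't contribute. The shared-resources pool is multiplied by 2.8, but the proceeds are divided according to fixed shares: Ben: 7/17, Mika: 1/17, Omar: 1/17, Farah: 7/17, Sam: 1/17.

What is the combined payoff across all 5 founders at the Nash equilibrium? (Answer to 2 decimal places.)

A player with share s gets back 2.8·s per unit contributed, so full contribution is dominant for anyone with s > 1/2.8 = 0.3571 and zero contribution is dominant for anyone below.
Ben and Farah are above the threshold, contributing 54 each; the remaining 3 contribute 0. Total contributed: 108.
The shared-resources pool pays out 2.8 × 108 = 302.40 in total (split across the unequal shares, but the aggregate is all that matters for the group sum).
The 3 free-riders keep 54 each, adding 162. Group total = 162 + 302.40 = 464.40.

464.40 hours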